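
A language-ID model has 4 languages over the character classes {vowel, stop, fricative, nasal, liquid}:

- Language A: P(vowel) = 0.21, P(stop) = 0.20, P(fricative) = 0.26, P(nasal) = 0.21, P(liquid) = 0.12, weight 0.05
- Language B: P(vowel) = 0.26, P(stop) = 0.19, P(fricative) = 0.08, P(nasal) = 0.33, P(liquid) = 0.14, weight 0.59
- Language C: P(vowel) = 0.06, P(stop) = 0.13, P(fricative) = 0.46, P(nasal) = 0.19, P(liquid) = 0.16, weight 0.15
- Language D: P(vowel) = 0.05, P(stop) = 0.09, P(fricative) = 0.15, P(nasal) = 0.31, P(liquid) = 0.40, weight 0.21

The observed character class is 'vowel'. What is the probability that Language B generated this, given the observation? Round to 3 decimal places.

By Bayes' theorem, P(k | x) = π_k f_k(x) / Σ_j π_j f_j(x).
Component likelihoods at x = 'vowel':
  L_A = P(vowel | comp) = 0.21
  L_B = P(vowel | comp) = 0.26
  L_C = P(vowel | comp) = 0.06
  L_D = P(vowel | comp) = 0.05
Multiply by the mixture weights:
  π_A·L_A = 0.05 × 0.21 = 0.0105
  π_B·L_B = 0.59 × 0.26 = 0.1534
  π_C·L_C = 0.15 × 0.06 = 0.009
  π_D·L_D = 0.21 × 0.05 = 0.0105
Sum: 0.0105 + 0.1534 + 0.009 + 0.0105 = 0.1834
So the posterior for Language B is 0.1534 / 0.1834 ≈ 0.836.

0.836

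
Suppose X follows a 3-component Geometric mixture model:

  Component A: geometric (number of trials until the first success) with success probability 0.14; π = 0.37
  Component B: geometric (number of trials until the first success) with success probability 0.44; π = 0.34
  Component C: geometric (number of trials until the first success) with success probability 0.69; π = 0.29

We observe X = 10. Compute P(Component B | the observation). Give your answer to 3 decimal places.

0.057

The responsibility of component k is π_k f_k(x) divided by Σ_j π_j f_j(x).
Geometric probabilities:
  p_A = 0.14·(1−0.14)^9 = 0.14·0.257327 = 0.0360258
  p_B = 0.44·(1−0.44)^9 = 0.44·0.00541617 = 0.00238311
  p_C = 0.69·(1−0.69)^9 = 0.69·2.64396e-05 = 1.82433e-05
Prior × likelihood for each component:
  π_A·p_A = 0.37 × 0.0360258 = 0.0133296
  π_B·p_B = 0.34 × 0.00238311 = 0.000810259
  π_C·p_C = 0.29 × 1.82433e-05 = 5.29057e-06
Sum: 0.0133296 + 0.000810259 + 5.29057e-06 = 0.0141451
P(Component B | 10) ≈ 0.057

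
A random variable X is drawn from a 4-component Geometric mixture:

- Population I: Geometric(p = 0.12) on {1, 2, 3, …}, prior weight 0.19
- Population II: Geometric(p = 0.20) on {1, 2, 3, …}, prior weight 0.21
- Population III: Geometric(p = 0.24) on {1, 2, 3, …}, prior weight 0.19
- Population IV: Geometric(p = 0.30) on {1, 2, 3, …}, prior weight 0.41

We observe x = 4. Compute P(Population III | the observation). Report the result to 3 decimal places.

0.202

By Bayes' theorem, P(k | x) = π_k f_k(x) / Σ_j π_j f_j(x).
Component likelihoods at x = 4:
  L_I = 0.0817766
  L_II = 0.1024
  L_III = 0.105354
  L_IV = 0.1029
Unnormalised posteriors:
  π_I·L_I = 0.19 × 0.0817766 = 0.0155376
  π_II·L_II = 0.21 × 0.1024 = 0.021504
  π_III·L_III = 0.19 × 0.105354 = 0.0200173
  π_IV·L_IV = 0.41 × 0.1029 = 0.042189
Sum: 0.0155376 + 0.021504 + 0.0200173 + 0.042189 = 0.0992479
P(Population III | x) = 0.0200173 / 0.0992479 ≈ 0.202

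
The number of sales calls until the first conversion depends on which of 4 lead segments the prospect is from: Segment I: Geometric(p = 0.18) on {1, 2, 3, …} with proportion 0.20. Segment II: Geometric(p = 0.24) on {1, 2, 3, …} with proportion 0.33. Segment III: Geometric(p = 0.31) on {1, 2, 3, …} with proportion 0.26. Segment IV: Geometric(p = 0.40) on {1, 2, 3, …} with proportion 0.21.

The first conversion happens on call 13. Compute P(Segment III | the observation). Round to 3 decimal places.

0.127

The responsibility of component k is π_k f_k(x) divided by Σ_j π_j f_j(x).
Component likelihoods at x = 13:
  f_I = 0.0166356
  f_II = 0.00891198
  f_III = 0.00361036
  f_IV = 0.000870713
Multiply by the mixture weights:
  π_I·f_I = 0.20 × 0.0166356 = 0.00332712
  π_II·f_II = 0.33 × 0.00891198 = 0.00294095
  π_III·f_III = 0.26 × 0.00361036 = 0.000938694
  π_IV·f_IV = 0.21 × 0.000870713 = 0.00018285
Sum: 0.00332712 + 0.00294095 + 0.000938694 + 0.00018285 = 0.00738962
Responsibility of Segment III: 0.000938694 / 0.00738962 ≈ 0.127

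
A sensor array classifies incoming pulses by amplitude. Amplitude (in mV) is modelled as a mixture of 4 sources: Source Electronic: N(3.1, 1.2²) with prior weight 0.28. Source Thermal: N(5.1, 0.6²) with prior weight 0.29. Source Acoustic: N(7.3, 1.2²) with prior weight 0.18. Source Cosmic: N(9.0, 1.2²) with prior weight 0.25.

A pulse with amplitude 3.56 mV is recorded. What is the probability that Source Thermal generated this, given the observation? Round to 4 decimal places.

The responsibility of component k is π_k f_k(x) divided by Σ_j π_j f_j(x).
Evaluate each component's likelihood at the observed value:
  f_Electronic = 0.308902
  f_Thermal = 0.0246741
  f_Acoustic = 0.00258491
  f_Cosmic = 1.14581e-05
Prior × likelihood for each component:
  π_Electronic·f_Electronic = 0.28 × 0.308902 = 0.0864925
  π_Thermal·f_Thermal = 0.29 × 0.0246741 = 0.00715548
  π_Acoustic·f_Acoustic = 0.18 × 0.00258491 = 0.000465283
  π_Cosmic·f_Cosmic = 0.25 × 1.14581e-05 = 2.86452e-06
Evidence: 0.0864925 + 0.00715548 + 0.000465283 + 2.86452e-06 = 0.0941161
P(Source Thermal | data) ≈ 0.0760

0.0760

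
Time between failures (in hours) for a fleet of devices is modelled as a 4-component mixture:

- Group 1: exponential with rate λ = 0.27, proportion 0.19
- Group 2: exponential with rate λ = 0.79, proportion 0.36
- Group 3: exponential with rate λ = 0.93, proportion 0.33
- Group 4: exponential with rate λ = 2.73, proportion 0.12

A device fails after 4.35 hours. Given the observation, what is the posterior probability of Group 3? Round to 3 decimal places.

By Bayes' theorem, P(k | x) = P(Z=k) f_k(x) / Σ_j P(Z=j) f_j(x).
Component likelihoods at x = 4.35 hours:
  L_1 = 0.27·e^(−0.27·4.35) = 0.27·e^(−1.1745) = 0.0834228
  L_2 = 0.79·e^(−0.79·4.35) = 0.79·e^(−3.4365) = 0.0254199
  L_3 = 0.93·e^(−0.93·4.35) = 0.93·e^(−4.0455) = 0.0162759
  L_4 = 2.73·e^(−2.73·4.35) = 2.73·e^(−11.8755) = 1.89976e-05
Weight by the priors:
  P(Z=1)·L_1 = 0.19 × 0.0834228 = 0.0158503
  P(Z=2)·L_2 = 0.36 × 0.0254199 = 0.00915117
  P(Z=3)·L_3 = 0.33 × 0.0162759 = 0.00537104
  P(Z=4)·L_4 = 0.12 × 1.89976e-05 = 2.27971e-06
Normaliser: 0.0158503 + 0.00915117 + 0.00537104 + 2.27971e-06 = 0.0303748
Responsibility of Group 3: 0.00537104 / 0.0303748 ≈ 0.177

0.177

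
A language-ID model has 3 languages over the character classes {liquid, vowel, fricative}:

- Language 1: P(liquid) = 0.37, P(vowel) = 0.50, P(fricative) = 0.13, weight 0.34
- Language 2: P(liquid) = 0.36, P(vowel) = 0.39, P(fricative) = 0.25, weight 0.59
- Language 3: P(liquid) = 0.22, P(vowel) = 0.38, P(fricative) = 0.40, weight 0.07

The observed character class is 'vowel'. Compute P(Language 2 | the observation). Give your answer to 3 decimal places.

0.539

By Bayes' theorem, P(k | x) = w_k f_k(x) / Σ_j w_j f_j(x).
Categorical probabilities:
  L_1 = 0.5
  L_2 = 0.39
  L_3 = 0.38
Unnormalised posteriors:
  w_1·L_1 = 0.34 × 0.5 = 0.17
  w_2·L_2 = 0.59 × 0.39 = 0.2301
  w_3·L_3 = 0.07 × 0.38 = 0.0266
Normaliser: 0.17 + 0.2301 + 0.0266 = 0.4267
So the posterior for Language 2 is 0.2301 / 0.4267 ≈ 0.539.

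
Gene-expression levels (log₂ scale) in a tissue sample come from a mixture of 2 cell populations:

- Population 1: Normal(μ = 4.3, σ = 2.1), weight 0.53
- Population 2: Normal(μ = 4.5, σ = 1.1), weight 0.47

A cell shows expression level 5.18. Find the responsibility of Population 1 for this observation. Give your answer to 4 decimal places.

By Bayes' theorem, P(k | x) = P(Z=k) f_k(x) / Σ_j P(Z=j) f_j(x).
Component likelihoods at x = 5.18:
  f_1 = (1/(2.1·√(2π)))·exp(−(5.18−4.3)²/(2·2.1²)) = 0.189973·exp(-0.08780) = 0.174004
  f_2 = (1/(1.1·√(2π)))·exp(−(5.18−4.5)²/(2·1.1²)) = 0.362675·exp(-0.19107) = 0.299595
Prior × likelihood for each component:
  P(Z=1)·f_1 = 0.53 × 0.174004 = 0.0922222
  P(Z=2)·f_2 = 0.47 × 0.299595 = 0.14081
Denominator: 0.0922222 + 0.14081 = 0.233032
P(Population 1 | data) = 0.0922222 / 0.233032 ≈ 0.3957

0.3957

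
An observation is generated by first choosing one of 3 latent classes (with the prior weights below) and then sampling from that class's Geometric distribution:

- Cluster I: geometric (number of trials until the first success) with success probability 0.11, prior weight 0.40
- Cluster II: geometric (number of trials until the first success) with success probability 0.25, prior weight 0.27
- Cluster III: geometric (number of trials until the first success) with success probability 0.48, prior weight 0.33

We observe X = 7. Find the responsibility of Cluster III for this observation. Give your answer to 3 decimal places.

By Bayes' theorem, P(k | x) = P(Z=k) f_k(x) / Σ_j P(Z=j) f_j(x).
Component likelihoods at x = 7:
  L_I = 0.0546679
  L_II = 0.0444946
  L_III = 0.00948989
Unnormalised posteriors:
  P(Z=I)·L_I = 0.40 × 0.0546679 = 0.0218672
  P(Z=II)·L_II = 0.27 × 0.0444946 = 0.0120135
  P(Z=III)·L_III = 0.33 × 0.00948989 = 0.00313166
Sum: 0.0218672 + 0.0120135 + 0.00313166 = 0.0370124
P(Cluster III | data) ≈ 0.085

0.085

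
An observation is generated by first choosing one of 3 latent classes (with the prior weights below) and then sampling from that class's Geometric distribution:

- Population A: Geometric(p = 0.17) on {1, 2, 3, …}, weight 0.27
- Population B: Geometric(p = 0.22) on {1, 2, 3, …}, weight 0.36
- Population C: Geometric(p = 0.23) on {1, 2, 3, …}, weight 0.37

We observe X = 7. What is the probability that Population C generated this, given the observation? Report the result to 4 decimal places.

The responsibility of component k is P(Z=k) f_k(x) divided by Σ_j P(Z=j) f_j(x).
Geometric probabilities:
  f_A = 0.17·(1−0.17)^6 = 0.17·0.32694 = 0.0555799
  f_B = 0.22·(1−0.22)^6 = 0.22·0.2252 = 0.0495439
  f_C = 0.23·(1−0.23)^6 = 0.23·0.208422 = 0.0479371
Unnormalised posteriors:
  P(Z=A)·f_A = 0.27 × 0.0555799 = 0.0150066
  P(Z=B)·f_B = 0.36 × 0.0495439 = 0.0178358
  P(Z=C)·f_C = 0.37 × 0.0479371 = 0.0177367
Evidence: 0.0150066 + 0.0178358 + 0.0177367 = 0.0505791
P(Population C | the observation) ≈ 0.3507

0.3507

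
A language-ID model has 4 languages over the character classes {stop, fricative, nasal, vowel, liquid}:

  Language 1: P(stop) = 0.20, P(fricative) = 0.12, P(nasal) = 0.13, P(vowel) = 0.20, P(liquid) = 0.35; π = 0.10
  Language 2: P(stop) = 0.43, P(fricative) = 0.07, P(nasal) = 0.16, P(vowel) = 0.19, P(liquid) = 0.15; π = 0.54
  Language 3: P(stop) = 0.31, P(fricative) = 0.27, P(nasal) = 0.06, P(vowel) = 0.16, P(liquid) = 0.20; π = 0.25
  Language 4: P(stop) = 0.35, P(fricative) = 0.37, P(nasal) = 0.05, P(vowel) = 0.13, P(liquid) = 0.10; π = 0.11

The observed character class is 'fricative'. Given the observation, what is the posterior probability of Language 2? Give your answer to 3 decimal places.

By Bayes' theorem, P(k | x) = π_k f_k(x) / Σ_j π_j f_j(x).
Evaluate each component's likelihood at the observed value:
  p_1 = P(fricative | comp) = 0.12
  p_2 = P(fricative | comp) = 0.07
  p_3 = P(fricative | comp) = 0.27
  p_4 = P(fricative | comp) = 0.37
Unnormalised posteriors:
  π_1·p_1 = 0.10 × 0.12 = 0.012
  π_2·p_2 = 0.54 × 0.07 = 0.0378
  π_3·p_3 = 0.25 × 0.27 = 0.0675
  π_4·p_4 = 0.11 × 0.37 = 0.0407
Marginal: 0.012 + 0.0378 + 0.0675 + 0.0407 = 0.158
P(Language 2 | 'fricative') = 0.0378 / 0.158 ≈ 0.239

0.239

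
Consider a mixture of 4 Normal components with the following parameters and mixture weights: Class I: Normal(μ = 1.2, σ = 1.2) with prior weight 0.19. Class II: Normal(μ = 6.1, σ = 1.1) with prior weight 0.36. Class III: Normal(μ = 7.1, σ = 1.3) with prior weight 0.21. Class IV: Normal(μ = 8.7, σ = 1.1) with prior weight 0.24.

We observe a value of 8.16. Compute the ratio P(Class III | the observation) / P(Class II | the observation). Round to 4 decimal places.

Since P(k|x) ∝ π_k f_k(x), the posterior odds are π_i f_i(x) / (π_j f_j(x)).
Normal densities:
  p_I = (1/(1.2·√(2π)))·exp(−(8.16−1.2)²/(2·1.2²)) = 0.332452·exp(-16.82000) = 1.64777e-08
  p_II = (1/(1.1·√(2π)))·exp(−(8.16−6.1)²/(2·1.1²)) = 0.362675·exp(-1.75355) = 0.0627999
  p_III = (1/(1.3·√(2π)))·exp(−(8.16−7.1)²/(2·1.3²)) = 0.306879·exp(-0.33243) = 0.220088
  p_IV = (1/(1.1·√(2π)))·exp(−(8.16−8.7)²/(2·1.1²)) = 0.362675·exp(-0.12050) = 0.321504
Odds = (0.21/0.36) × (0.220088/0.0627999) = 0.583333 × 3.50459 ≈ 2.0443

2.0443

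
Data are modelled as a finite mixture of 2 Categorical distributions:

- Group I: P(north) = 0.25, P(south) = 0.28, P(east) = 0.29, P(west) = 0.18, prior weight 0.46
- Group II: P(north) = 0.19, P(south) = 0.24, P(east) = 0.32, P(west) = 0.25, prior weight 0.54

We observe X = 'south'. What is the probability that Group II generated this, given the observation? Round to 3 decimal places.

Apply Bayes' rule: the posterior for each component is proportional to its prior times its likelihood at x.
Component likelihoods at x = 'south':
  f_I = 0.28
  f_II = 0.24
Multiply by the mixture weights:
  w_I·f_I = 0.46 × 0.28 = 0.1288
  w_II·f_II = 0.54 × 0.24 = 0.1296
Evidence: 0.1288 + 0.1296 = 0.2584
P(Group II | data) ≈ 0.502

0.502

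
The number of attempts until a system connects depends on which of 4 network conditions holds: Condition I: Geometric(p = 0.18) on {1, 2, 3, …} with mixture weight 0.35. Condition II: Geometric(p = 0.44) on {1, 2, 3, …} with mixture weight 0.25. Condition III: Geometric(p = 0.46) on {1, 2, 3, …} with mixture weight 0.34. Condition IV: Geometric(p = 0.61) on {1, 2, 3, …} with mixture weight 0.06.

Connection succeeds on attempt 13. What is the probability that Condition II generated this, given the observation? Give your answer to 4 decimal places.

0.0174

Apply Bayes' rule: the posterior for each component is proportional to its prior times its likelihood at x.
Evaluate each component's likelihood at the observed value:
  L_I = 0.18·(1−0.18)^12 = 0.18·0.0924201 = 0.0166356
  L_II = 0.44·(1−0.44)^12 = 0.44·0.000951166 = 0.000418513
  L_III = 0.46·(1−0.46)^12 = 0.46·0.000614788 = 0.000282802
  L_IV = 0.61·(1−0.61)^12 = 0.61·1.23816e-05 = 7.55275e-06
Prior × likelihood for each component:
  w_I·L_I = 0.35 × 0.0166356 = 0.00582246
  w_II·L_II = 0.25 × 0.000418513 = 0.000104628
  w_III·L_III = 0.34 × 0.000282802 = 9.61528e-05
  w_IV·L_IV = 0.06 × 7.55275e-06 = 4.53165e-07
Evidence: 0.00582246 + 0.000104628 + 9.61528e-05 + 4.53165e-07 = 0.0060237
Responsibility of Condition II: 0.000104628 / 0.0060237 ≈ 0.0174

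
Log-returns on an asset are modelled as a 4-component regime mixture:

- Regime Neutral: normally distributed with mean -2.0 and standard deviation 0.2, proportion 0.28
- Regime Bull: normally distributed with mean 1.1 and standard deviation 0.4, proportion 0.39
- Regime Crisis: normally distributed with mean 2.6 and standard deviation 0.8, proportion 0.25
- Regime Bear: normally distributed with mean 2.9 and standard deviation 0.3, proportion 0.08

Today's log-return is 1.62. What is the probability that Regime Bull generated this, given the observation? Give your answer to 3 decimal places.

P(component k | x) = π_k·f_k(x) / marginal(x), where marginal(x) = Σ_j π_j·f_j(x).
Evaluate each component's likelihood at the observed value:
  f_Neutral = 1.44635e-71
  f_Bull = 0.428421
  f_Crisis = 0.235485
  f_Bear = 0.000148164
Prior × likelihood for each component:
  π_Neutral·f_Neutral = 0.28 × 1.44635e-71 = 4.04977e-72
  π_Bull·f_Bull = 0.39 × 0.428421 = 0.167084
  π_Crisis·f_Crisis = 0.25 × 0.235485 = 0.0588713
  π_Bear·f_Bear = 0.08 × 0.000148164 = 1.18532e-05
Normaliser: 4.04977e-72 + 0.167084 + 0.0588713 + 1.18532e-05 = 0.225968
So the posterior for Regime Bull is 0.167084 / 0.225968 ≈ 0.739.

0.739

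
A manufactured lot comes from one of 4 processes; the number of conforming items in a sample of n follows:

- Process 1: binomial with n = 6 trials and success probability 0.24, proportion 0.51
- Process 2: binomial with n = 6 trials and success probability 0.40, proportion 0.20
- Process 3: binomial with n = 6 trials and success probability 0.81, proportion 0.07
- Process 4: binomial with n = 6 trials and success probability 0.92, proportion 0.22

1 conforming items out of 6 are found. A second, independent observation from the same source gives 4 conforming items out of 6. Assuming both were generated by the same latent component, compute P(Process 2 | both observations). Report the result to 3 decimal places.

By Bayes' theorem, P(k | x) = π_k f_k(x) / Σ_j π_j f_j(x).
Since both observations come from the same component, the likelihood for component k is f_k(x₁)·f_k(x₂).
  f_1 = [0.365116] × [0.0287451] = 0.0104953
  f_2 = [0.186624] × [0.13824] = 0.0257989
  f_3 = [0.00120338] × [0.233098] = 0.000280506
  f_4 = [1.80879e-05] × [0.0687737] = 1.24397e-06
Multiply by the mixture weights:
  π_1·f_1 = 0.51 × 0.0104953 = 0.00535259
  π_2·f_2 = 0.20 × 0.0257989 = 0.00515978
  π_3·f_3 = 0.07 × 0.000280506 = 1.96354e-05
  π_4·f_4 = 0.22 × 1.24397e-06 = 2.73674e-07
Sum: 0.00535259 + 0.00515978 + 1.96354e-05 + 2.73674e-07 = 0.0105323
Responsibility of Process 2: 0.00515978 / 0.0105323 ≈ 0.490

0.490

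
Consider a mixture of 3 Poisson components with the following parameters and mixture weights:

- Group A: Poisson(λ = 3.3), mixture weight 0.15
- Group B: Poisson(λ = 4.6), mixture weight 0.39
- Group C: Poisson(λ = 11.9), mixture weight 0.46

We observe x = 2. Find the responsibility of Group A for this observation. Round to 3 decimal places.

By Bayes' theorem, P(k | x) = π_k f_k(x) / Σ_j π_j f_j(x).
Component likelihoods at x = 2:
  p_A = 0.200829
  p_B = 0.106348
  p_C = 0.000480795
Unnormalised posteriors:
  π_A·p_A = 0.15 × 0.200829 = 0.0301243
  π_B·p_B = 0.39 × 0.106348 = 0.0414759
  π_C·p_C = 0.46 × 0.000480795 = 0.000221166
Normaliser: 0.0301243 + 0.0414759 + 0.000221166 = 0.0718214
So the posterior for Group A is 0.0301243 / 0.0718214 ≈ 0.419.

0.419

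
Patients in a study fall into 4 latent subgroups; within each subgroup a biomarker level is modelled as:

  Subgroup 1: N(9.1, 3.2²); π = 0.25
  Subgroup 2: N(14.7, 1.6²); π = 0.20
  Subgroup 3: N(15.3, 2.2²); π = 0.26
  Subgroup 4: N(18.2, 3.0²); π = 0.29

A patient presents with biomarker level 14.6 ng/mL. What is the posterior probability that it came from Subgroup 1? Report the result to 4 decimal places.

0.0591

By Bayes' theorem, P(k | x) = π_k f_k(x) / Σ_j π_j f_j(x).
Component likelihoods at x = 14.6 ng/mL:
  L_1 = (1/(3.2·√(2π)))·exp(−(14.6−9.1)²/(2·3.2²)) = 0.124669·exp(-1.47705) = 0.0284633
  L_2 = (1/(1.6·√(2π)))·exp(−(14.6−14.7)²/(2·1.6²)) = 0.249339·exp(-0.00195) = 0.248852
  L_3 = (1/(2.2·√(2π)))·exp(−(14.6−15.3)²/(2·2.2²)) = 0.181337·exp(-0.05062) = 0.172387
  L_4 = (1/(3.0·√(2π)))·exp(−(14.6−18.2)²/(2·3.0²)) = 0.132981·exp(-0.72000) = 0.0647287
Multiply by the mixture weights:
  π_1·L_1 = 0.25 × 0.0284633 = 0.00711582
  π_2·L_2 = 0.20 × 0.248852 = 0.0497705
  π_3·L_3 = 0.26 × 0.172387 = 0.0448205
  π_4·L_4 = 0.29 × 0.0647287 = 0.0187713
Evidence: 0.00711582 + 0.0497705 + 0.0448205 + 0.0187713 = 0.120478
So the posterior for Subgroup 1 is 0.00711582 / 0.120478 ≈ 0.0591.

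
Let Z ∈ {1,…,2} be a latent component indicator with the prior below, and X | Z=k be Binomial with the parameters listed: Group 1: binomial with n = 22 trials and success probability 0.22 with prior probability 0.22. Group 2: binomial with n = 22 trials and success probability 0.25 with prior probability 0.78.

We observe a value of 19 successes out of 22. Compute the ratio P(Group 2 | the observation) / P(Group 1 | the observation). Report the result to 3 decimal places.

Since P(k|x) ∝ π_k f_k(x), the posterior odds are π_i f_i(x) / (π_j f_j(x)).
Component likelihoods at x = 19 successes out of 22:
  f_1 = C(22,19)·0.22^19·0.78^3 = 1540·3.2065e-13·0.474552 = 2.34334e-10
  f_2 = C(22,19)·0.25^19·0.75^3 = 1540·3.63798e-12·0.421875 = 2.36355e-09
1.84357e-09 / 5.15535e-11 ≈ 35.760

35.760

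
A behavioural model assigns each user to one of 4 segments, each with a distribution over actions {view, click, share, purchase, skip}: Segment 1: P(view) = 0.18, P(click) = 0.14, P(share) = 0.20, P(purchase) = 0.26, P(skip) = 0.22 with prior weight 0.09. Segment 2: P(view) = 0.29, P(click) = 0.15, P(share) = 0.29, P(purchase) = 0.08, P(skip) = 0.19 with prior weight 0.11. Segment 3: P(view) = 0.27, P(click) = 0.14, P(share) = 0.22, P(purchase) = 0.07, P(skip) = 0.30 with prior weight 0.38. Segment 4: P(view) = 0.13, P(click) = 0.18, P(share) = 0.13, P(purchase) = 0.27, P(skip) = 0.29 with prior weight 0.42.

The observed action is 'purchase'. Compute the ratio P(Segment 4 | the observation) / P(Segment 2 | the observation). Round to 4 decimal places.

12.8864

The posterior odds equal the prior odds times the likelihood ratio: (π_i/π_j)·(f_i(x)/f_j(x)).
Component likelihoods at x = 'purchase':
  f_1 = P(purchase | comp) = 0.26
  f_2 = P(purchase | comp) = 0.08
  f_3 = P(purchase | comp) = 0.07
  f_4 = P(purchase | comp) = 0.27
Odds = (0.42/0.11) × (0.27/0.08) = 3.81818 × 3.375 ≈ 12.8864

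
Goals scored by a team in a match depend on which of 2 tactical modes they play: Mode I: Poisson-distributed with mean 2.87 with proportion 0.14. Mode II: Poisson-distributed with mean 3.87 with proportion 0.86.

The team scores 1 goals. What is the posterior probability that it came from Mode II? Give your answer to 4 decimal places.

0.7529

By Bayes' theorem, P(k | x) = P(Z=k) f_k(x) / Σ_j P(Z=j) f_j(x).
Poisson probabilities:
  L_I = e^(−2.87)·2.87^1/1! = 0.162726
  L_II = e^(−3.87)·3.87^1/1! = 0.0807219
Prior × likelihood for each component:
  P(Z=I)·L_I = 0.14 × 0.162726 = 0.0227816
  P(Z=II)·L_II = 0.86 × 0.0807219 = 0.0694208
Normaliser: 0.0227816 + 0.0694208 = 0.0922025
P(Mode II | the observation) ≈ 0.7529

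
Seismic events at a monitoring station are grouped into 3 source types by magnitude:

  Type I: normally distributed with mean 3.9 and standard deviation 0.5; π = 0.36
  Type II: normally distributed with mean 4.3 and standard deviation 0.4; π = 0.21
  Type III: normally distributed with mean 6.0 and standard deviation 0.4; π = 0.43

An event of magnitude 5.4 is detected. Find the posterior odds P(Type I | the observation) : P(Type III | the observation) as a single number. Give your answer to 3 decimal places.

0.023

Posterior odds = (w_i f_i(x)) / (w_j f_j(x)); the normalising sum cancels.
Normal densities:
  L_I = 0.0088637
  L_II = 0.0227339
  L_III = 0.323794
Odds = (0.36/0.43) × (0.0088637/0.323794) = 0.837209 × 0.0273745 ≈ 0.023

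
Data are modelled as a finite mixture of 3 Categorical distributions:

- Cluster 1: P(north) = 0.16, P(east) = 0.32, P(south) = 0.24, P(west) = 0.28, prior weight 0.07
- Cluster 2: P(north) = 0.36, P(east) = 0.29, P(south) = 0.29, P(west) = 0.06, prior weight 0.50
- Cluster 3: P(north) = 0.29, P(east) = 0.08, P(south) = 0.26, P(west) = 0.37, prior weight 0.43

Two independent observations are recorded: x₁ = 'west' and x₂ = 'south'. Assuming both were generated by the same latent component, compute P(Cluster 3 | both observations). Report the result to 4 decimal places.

Apply Bayes' rule: the posterior for each component is proportional to its prior times its likelihood at x.
Since both observations come from the same component, the likelihood for component k is f_k(x₁)·f_k(x₂).
  f_1 = [P(west | comp) = 0.28] × [0.24] = 0.0672
  f_2 = [P(west | comp) = 0.06] × [0.29] = 0.0174
  f_3 = [P(west | comp) = 0.37] × [0.26] = 0.0962
Multiply by the mixture weights:
  π_1·f_1 = 0.07 × 0.0672 = 0.004704
  π_2·f_2 = 0.50 × 0.0174 = 0.0087
  π_3·f_3 = 0.43 × 0.0962 = 0.041366
Denominator: 0.004704 + 0.0087 + 0.041366 = 0.05477
So the posterior for Cluster 3 is 0.041366 / 0.05477 ≈ 0.7553.

0.7553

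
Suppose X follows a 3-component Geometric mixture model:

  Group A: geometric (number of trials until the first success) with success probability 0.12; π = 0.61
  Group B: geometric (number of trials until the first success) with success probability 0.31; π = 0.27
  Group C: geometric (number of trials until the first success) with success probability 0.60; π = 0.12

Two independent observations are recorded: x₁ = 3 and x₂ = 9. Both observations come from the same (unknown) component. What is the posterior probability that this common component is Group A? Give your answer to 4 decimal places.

The responsibility of component k is π_k f_k(x) divided by Σ_j π_j f_j(x).
Since both observations come from the same component, the likelihood for component k is f_k(x₁)·f_k(x₂).
  f_A = [0.12·(1−0.12)^2 = 0.12·0.7744 = 0.092928] × [0.0431561] = 0.00401041
  f_B = [0.31·(1−0.31)^2 = 0.31·0.4761 = 0.147591] × [0.0159277] = 0.00235079
  f_C = [0.60·(1−0.60)^2 = 0.60·0.16 = 0.096] × [0.000393216] = 3.77487e-05
Unnormalised posteriors:
  π_A·f_A = 0.61 × 0.00401041 = 0.00244635
  π_B·f_B = 0.27 × 0.00235079 = 0.000634714
  π_C·f_C = 0.12 × 3.77487e-05 = 4.52985e-06
Evidence: 0.00244635 + 0.000634714 + 4.52985e-06 = 0.0030856
So the posterior for Group A is 0.00244635 / 0.0030856 ≈ 0.7928.

0.7928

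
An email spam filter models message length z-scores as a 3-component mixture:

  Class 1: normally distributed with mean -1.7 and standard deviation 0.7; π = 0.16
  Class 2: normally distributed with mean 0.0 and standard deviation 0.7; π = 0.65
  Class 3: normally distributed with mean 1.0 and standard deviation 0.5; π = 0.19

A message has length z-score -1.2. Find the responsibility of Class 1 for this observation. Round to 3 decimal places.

0.453

Posterior ∝ prior × likelihood, so P(k | x) ∝ π_k f_k(x); normalise over all components.
Evaluate each component's likelihood at the observed value:
  p_1 = (1/(0.7·√(2π)))·exp(−(-1.2−-1.7)²/(2·0.7²)) = 0.569918·exp(-0.25510) = 0.441593
  p_2 = (1/(0.7·√(2π)))·exp(−(-1.2−0.0)²/(2·0.7²)) = 0.569918·exp(-1.46939) = 0.131119
  p_3 = (1/(0.5·√(2π)))·exp(−(-1.2−1.0)²/(2·0.5²)) = 0.797885·exp(-9.68000) = 4.98849e-05
Multiply by the mixture weights:
  π_1·p_1 = 0.16 × 0.441593 = 0.070655
  π_2·p_2 = 0.65 × 0.131119 = 0.0852272
  π_3·p_3 = 0.19 × 4.98849e-05 = 9.47814e-06
Marginal: 0.070655 + 0.0852272 + 9.47814e-06 = 0.155892
So the posterior for Class 1 is 0.070655 / 0.155892 ≈ 0.453.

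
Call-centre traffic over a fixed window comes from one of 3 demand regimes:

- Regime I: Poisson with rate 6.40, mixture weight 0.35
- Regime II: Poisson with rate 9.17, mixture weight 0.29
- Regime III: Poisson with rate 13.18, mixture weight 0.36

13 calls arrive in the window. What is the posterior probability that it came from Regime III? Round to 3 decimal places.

Apply Bayes' rule: the posterior for each component is proportional to its prior times its likelihood at x.
Evaluate each component's likelihood at the observed value:
  f_I = 0.00806445
  f_II = 0.0542052
  f_III = 0.109804
Weight by the priors:
  π_I·f_I = 0.35 × 0.00806445 = 0.00282256
  π_II·f_II = 0.29 × 0.0542052 = 0.0157195
  π_III·f_III = 0.36 × 0.109804 = 0.0395295
Denominator: 0.00282256 + 0.0157195 + 0.0395295 = 0.0580715
P(Regime III | the observation) = 0.0395295 / 0.0580715 ≈ 0.681

0.681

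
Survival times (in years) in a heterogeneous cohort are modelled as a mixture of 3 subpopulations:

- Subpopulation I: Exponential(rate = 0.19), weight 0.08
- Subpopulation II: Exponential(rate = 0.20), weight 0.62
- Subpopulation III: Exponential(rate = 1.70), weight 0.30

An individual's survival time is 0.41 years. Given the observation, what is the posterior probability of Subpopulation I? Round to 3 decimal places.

The responsibility of component k is π_k f_k(x) divided by Σ_j π_j f_j(x).
Evaluate each component's likelihood at the observed value:
  f_I = 0.19·e^(−0.19·0.41) = 0.19·e^(−0.0779) = 0.175761
  f_II = 0.20·e^(−0.20·0.41) = 0.20·e^(−0.0820) = 0.184254
  f_III = 1.70·e^(−1.70·0.41) = 1.70·e^(−0.6970) = 0.846731
Weight by the priors:
  π_I·f_I = 0.08 × 0.175761 = 0.0140609
  π_II·f_II = 0.62 × 0.184254 = 0.114238
  π_III·f_III = 0.30 × 0.846731 = 0.254019
Sum: 0.0140609 + 0.114238 + 0.254019 = 0.382318
Responsibility of Subpopulation I: 0.0140609 / 0.382318 ≈ 0.037

0.037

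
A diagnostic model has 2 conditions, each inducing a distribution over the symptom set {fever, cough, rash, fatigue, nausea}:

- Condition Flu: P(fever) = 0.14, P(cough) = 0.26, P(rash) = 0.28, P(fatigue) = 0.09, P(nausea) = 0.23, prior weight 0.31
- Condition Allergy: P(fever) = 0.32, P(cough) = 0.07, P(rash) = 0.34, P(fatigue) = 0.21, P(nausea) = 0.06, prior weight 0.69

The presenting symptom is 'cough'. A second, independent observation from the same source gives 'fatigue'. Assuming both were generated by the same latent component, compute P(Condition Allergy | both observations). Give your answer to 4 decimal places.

0.5830

The responsibility of component k is π_k f_k(x) divided by Σ_j π_j f_j(x).
Since both observations come from the same component, the likelihood for component k is f_k(x₁)·f_k(x₂).
  p_Flu = [P(cough | comp) = 0.26] × [0.09] = 0.0234
  p_Allergy = [P(cough | comp) = 0.07] × [0.21] = 0.0147
Multiply by the mixture weights:
  π_Flu·p_Flu = 0.31 × 0.0234 = 0.007254
  π_Allergy·p_Allergy = 0.69 × 0.0147 = 0.010143
Marginal: 0.007254 + 0.010143 = 0.017397
P(Condition Allergy | data) = 0.010143 / 0.017397 ≈ 0.5830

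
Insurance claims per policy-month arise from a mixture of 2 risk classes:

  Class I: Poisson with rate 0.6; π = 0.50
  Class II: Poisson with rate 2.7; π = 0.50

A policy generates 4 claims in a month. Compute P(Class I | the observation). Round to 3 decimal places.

0.020

Apply Bayes' rule: the posterior for each component is proportional to its prior times its likelihood at x.
Evaluate each component's likelihood at the observed value:
  L_I = e^(−0.6)·0.6^4/4! = 0.00296358
  L_II = e^(−2.7)·2.7^4/4! = 0.148816
Unnormalised posteriors:
  π_I·L_I = 0.50 × 0.00296358 = 0.00148179
  π_II·L_II = 0.50 × 0.148816 = 0.0744078
Marginal: 0.00148179 + 0.0744078 = 0.0758896
So the posterior for Class I is 0.00148179 / 0.0758896 ≈ 0.020.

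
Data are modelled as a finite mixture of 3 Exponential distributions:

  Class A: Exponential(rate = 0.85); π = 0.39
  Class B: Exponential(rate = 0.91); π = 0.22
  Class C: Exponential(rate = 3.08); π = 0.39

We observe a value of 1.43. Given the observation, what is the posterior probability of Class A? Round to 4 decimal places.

P(component k | x) = w_k·f_k(x) / marginal(x), where marginal(x) = Σ_j w_j·f_j(x).
Evaluate each component's likelihood at the observed value:
  f_A = 0.85·e^(−0.85·1.43) = 0.85·e^(−1.2155) = 0.252077
  f_B = 0.91·e^(−0.91·1.43) = 0.91·e^(−1.3013) = 0.247682
  f_C = 3.08·e^(−3.08·1.43) = 3.08·e^(−4.4044) = 0.0376482
Multiply by the mixture weights:
  w_A·f_A = 0.39 × 0.252077 = 0.0983102
  w_B·f_B = 0.22 × 0.247682 = 0.05449
  w_C·f_C = 0.39 × 0.0376482 = 0.0146828
Sum: 0.0983102 + 0.05449 + 0.0146828 = 0.167483
So the posterior for Class A is 0.0983102 / 0.167483 ≈ 0.5870.

0.5870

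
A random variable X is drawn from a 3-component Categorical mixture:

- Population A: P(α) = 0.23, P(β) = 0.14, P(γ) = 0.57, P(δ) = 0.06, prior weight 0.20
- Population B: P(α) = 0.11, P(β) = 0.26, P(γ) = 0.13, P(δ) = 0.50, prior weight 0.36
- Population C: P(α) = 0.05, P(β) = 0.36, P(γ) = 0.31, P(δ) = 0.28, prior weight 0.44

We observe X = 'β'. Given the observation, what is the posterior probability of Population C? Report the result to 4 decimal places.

0.5657

Apply Bayes' rule: the posterior for each component is proportional to its prior times its likelihood at x.
Categorical probabilities:
  L_A = 0.14
  L_B = 0.26
  L_C = 0.36
Unnormalised posteriors:
  P(Z=A)·L_A = 0.20 × 0.14 = 0.028
  P(Z=B)·L_B = 0.36 × 0.26 = 0.0936
  P(Z=C)·L_C = 0.44 × 0.36 = 0.1584
Marginal: 0.028 + 0.0936 + 0.1584 = 0.28
P(Population C | the observation) ≈ 0.5657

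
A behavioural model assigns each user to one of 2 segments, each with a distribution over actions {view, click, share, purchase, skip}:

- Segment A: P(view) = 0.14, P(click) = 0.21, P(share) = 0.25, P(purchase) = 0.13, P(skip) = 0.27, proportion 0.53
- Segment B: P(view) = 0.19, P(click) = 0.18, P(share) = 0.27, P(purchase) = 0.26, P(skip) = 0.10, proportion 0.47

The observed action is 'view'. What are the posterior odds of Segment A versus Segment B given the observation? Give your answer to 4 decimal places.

0.8309

The posterior odds equal the prior odds times the likelihood ratio: (w_i/w_j)·(f_i(x)/f_j(x)).
Categorical probabilities:
  f_A = 0.14
  f_B = 0.19
Odds = (0.53/0.47) × (0.14/0.19) = 1.12766 × 0.736842 ≈ 0.8309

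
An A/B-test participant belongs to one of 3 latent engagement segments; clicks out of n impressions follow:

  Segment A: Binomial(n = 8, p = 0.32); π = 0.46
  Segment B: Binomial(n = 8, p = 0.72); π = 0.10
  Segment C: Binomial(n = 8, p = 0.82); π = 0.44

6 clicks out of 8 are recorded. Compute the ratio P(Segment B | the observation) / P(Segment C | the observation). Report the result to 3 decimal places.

0.252

Posterior odds = (w_i f_i(x)) / (w_j f_j(x)); the normalising sum cancels.
Evaluate each component's likelihood at the observed value:
  L_A = 0.013902
  L_B = 0.305822
  L_C = 0.275795
Posterior odds = (w_B·L_B) / (w_C·L_C) = (0.10·0.305822) / (0.44·0.275795) = 0.0305822 / 0.12135 ≈ 0.252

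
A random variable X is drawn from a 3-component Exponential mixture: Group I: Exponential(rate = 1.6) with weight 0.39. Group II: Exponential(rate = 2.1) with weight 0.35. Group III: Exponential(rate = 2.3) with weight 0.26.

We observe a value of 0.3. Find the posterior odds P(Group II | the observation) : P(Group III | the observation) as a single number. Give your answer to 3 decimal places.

1.305

Since P(k|x) ∝ P(Z=k) f_k(x), the posterior odds are P(Z=i) f_i(x) / (P(Z=j) f_j(x)).
Component likelihoods at x = 0.3:
  L_I = 1.6·e^(−1.6·0.3) = 1.6·e^(−0.4800) = 0.990053
  L_II = 2.1·e^(−2.1·0.3) = 2.1·e^(−0.6300) = 1.11844
  L_III = 2.3·e^(−2.3·0.3) = 2.3·e^(−0.6900) = 1.15362
0.391455 / 0.299942 ≈ 1.305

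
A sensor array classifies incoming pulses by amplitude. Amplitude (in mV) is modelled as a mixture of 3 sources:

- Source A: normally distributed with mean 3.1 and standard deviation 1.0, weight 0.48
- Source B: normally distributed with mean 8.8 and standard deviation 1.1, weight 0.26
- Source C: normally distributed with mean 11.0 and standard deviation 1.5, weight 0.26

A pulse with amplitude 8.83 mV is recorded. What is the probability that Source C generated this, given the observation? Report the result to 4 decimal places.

0.2049

By Bayes' theorem, P(k | x) = P(Z=k) f_k(x) / Σ_j P(Z=j) f_j(x).
Evaluate each component's likelihood at the observed value:
  f_A = 2.9603e-08
  f_B = 0.36254
  f_C = 0.0934036
Unnormalised posteriors:
  P(Z=A)·f_A = 0.48 × 2.9603e-08 = 1.42095e-08
  P(Z=B)·f_B = 0.26 × 0.36254 = 0.0942604
  P(Z=C)·f_C = 0.26 × 0.0934036 = 0.0242849
Marginal: 1.42095e-08 + 0.0942604 + 0.0242849 = 0.118545
So the posterior for Source C is 0.0242849 / 0.118545 ≈ 0.2049.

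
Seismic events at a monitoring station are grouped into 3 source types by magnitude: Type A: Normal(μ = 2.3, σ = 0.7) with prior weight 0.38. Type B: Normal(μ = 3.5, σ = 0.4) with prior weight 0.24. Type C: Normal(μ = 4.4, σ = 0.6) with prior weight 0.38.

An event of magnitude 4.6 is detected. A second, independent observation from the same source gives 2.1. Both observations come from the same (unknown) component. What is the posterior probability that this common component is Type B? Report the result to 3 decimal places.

0.018

Apply Bayes' rule: the posterior for each component is proportional to its prior times its likelihood at x.
Since both observations come from the same component, the likelihood for component k is f_k(x₁)·f_k(x₂).
  f_A = [0.00257934] × [0.547124] = 0.00141122
  f_B = [0.0227339] × [0.00218171] = 4.95987e-05
  f_C = [0.628972] × [0.000428451] = 0.000269483
Prior × likelihood for each component:
  π_A·f_A = 0.38 × 0.00141122 = 0.000536263
  π_B·f_B = 0.24 × 4.95987e-05 = 1.19037e-05
  π_C·f_C = 0.38 × 0.000269483 = 0.000102404
Marginal: 0.000536263 + 1.19037e-05 + 0.000102404 = 0.00065057
Responsibility of Type B: 1.19037e-05 / 0.00065057 ≈ 0.018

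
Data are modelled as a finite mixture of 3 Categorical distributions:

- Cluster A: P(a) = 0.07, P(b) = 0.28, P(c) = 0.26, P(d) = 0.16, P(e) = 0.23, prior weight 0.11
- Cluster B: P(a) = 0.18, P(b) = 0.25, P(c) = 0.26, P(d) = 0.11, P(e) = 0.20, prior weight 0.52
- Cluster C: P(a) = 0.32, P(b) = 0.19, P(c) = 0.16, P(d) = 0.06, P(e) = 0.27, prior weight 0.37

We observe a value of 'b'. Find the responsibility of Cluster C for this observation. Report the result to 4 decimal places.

Apply Bayes' rule: the posterior for each component is proportional to its prior times its likelihood at x.
Component likelihoods at x = 'b':
  L_A = 0.28
  L_B = 0.25
  L_C = 0.19
Unnormalised posteriors:
  w_A·L_A = 0.11 × 0.28 = 0.0308
  w_B·L_B = 0.52 × 0.25 = 0.13
  w_C·L_C = 0.37 × 0.19 = 0.0703
Normaliser: 0.0308 + 0.13 + 0.0703 = 0.2311
P(Cluster C | 'b') ≈ 0.3042

0.3042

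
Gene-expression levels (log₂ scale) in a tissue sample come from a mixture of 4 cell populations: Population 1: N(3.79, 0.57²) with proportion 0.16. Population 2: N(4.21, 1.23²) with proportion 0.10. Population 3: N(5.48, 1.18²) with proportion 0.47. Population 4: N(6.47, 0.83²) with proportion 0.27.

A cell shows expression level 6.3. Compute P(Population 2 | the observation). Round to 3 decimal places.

0.029

By Bayes' theorem, P(k | x) = π_k f_k(x) / Σ_j π_j f_j(x).
Evaluate each component's likelihood at the observed value:
  p_1 = 4.30881e-05
  p_2 = 0.0765684
  p_3 = 0.265562
  p_4 = 0.470676
Weight by the priors:
  π_1·p_1 = 0.16 × 4.30881e-05 = 6.89409e-06
  π_2·p_2 = 0.10 × 0.0765684 = 0.00765684
  π_3·p_3 = 0.47 × 0.265562 = 0.124814
  π_4·p_4 = 0.27 × 0.470676 = 0.127083
Normaliser: 6.89409e-06 + 0.00765684 + 0.124814 + 0.127083 = 0.259561
Responsibility of Population 2: 0.00765684 / 0.259561 ≈ 0.029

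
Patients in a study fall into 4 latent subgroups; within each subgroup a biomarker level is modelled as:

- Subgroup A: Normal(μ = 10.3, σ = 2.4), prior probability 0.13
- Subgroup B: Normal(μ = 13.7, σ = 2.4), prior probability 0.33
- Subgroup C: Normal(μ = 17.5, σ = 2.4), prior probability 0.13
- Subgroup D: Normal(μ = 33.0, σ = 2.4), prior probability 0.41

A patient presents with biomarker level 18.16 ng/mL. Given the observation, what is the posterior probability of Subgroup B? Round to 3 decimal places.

0.318

The responsibility of component k is P(Z=k) f_k(x) divided by Σ_j P(Z=j) f_j(x).
Evaluate each component's likelihood at the observed value:
  p_A = 0.000779218
  p_B = 0.0295666
  p_C = 0.160058
  p_D = 8.28659e-10
Unnormalised posteriors:
  P(Z=A)·p_A = 0.13 × 0.000779218 = 0.000101298
  P(Z=B)·p_B = 0.33 × 0.0295666 = 0.00975699
  P(Z=C)·p_C = 0.13 × 0.160058 = 0.0208075
  P(Z=D)·p_D = 0.41 × 8.28659e-10 = 3.3975e-10
Denominator: 0.000101298 + 0.00975699 + 0.0208075 + 3.3975e-10 = 0.0306658
P(Subgroup B | 18.16 ng/mL) = 0.00975699 / 0.0306658 ≈ 0.318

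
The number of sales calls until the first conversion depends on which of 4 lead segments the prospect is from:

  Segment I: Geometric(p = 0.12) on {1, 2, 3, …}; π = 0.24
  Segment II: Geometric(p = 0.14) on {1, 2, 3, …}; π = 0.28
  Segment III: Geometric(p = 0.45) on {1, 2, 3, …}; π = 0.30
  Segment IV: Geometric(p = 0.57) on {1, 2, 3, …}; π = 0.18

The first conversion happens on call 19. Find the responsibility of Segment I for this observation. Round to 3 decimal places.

0.526

P(component k | x) = w_k·f_k(x) / marginal(x), where marginal(x) = Σ_j w_j·f_j(x).
Evaluate each component's likelihood at the observed value:
  p_I = 0.12·(1−0.12)^18 = 0.12·0.100159 = 0.012019
  p_II = 0.14·(1−0.14)^18 = 0.14·0.0662174 = 0.00927044
  p_III = 0.45·(1−0.45)^18 = 0.45·2.12094e-05 = 9.54423e-06
  p_IV = 0.57·(1−0.57)^18 = 0.57·2.52599e-07 = 1.43982e-07
Weight by the priors:
  w_I·p_I = 0.24 × 0.012019 = 0.00288457
  w_II·p_II = 0.28 × 0.00927044 = 0.00259572
  w_III·p_III = 0.30 × 9.54423e-06 = 2.86327e-06
  w_IV·p_IV = 0.18 × 1.43982e-07 = 2.59167e-08
Sum: 0.00288457 + 0.00259572 + 2.86327e-06 + 2.59167e-08 = 0.00548318
P(Segment I | data) = 0.00288457 / 0.00548318 ≈ 0.526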